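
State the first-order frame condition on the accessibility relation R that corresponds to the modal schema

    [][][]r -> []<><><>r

This is a Sahlqvist (Geach-type) schema ◇^0□^3r → □^1◇^3r.
Minimal-valuation argument: fix x; take any y with xR^0y and any z with xR^1z. Set V(r) to the set of worlds R-reachable from y in exactly 3 steps. Then □^3r holds at y, so the antecedent holds at x; validity forces ◇^3r at z, giving a w with zR^3w and yR^3w.
First-order correspondent: forall x forall z (xRz -> exists w (x R^3 w & z R^3 w)).

forall x forall z (xRz -> exists w (x R^3 w & z R^3 w))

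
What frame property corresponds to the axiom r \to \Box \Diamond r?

symmetry

Suppose r→□◇r is valid. Take Rxy and set V(r)={x}. Then r at x, so □◇r at x, so ◇r at y, so some z with Ryz has r; z=x, i.e. Ryx.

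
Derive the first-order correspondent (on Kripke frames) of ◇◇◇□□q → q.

This is a Sahlqvist (Geach-type) schema ◇^3□^2q → □^0◇^0q.
First-order correspondent: ∀x ∀y (xR³y → ∃w (yR²w ∧ x = w)).

∀x ∀y (xR³y → ∃w (yR²w ∧ x = w))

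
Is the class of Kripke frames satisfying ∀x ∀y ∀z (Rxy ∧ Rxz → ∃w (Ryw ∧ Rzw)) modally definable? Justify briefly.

This is a Sahlqvist condition; the .2 axiom ◇□r → □◇r defines it.

Definable; ◇□r → □◇r defines it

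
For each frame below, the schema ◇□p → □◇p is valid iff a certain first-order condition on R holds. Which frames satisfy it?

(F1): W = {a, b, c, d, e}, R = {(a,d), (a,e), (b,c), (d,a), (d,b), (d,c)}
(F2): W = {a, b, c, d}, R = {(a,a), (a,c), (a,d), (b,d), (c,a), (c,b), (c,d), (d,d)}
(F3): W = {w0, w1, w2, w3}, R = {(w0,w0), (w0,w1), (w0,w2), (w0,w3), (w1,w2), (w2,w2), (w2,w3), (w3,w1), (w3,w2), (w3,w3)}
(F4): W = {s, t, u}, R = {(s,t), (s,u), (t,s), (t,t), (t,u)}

(F2), (F3)

This is the axiom for convergence; its first-order frame correspondent is ∀x ∀y ∀z (Rxy ∧ Rxz → ∃w (Ryw ∧ Rzw)).
(F1): fails — Rae and Rae but e and e have no common successor.
(F2): holds.
(F3): holds.
(F4): fails — Rsu and Rsu but u and u have no common successor.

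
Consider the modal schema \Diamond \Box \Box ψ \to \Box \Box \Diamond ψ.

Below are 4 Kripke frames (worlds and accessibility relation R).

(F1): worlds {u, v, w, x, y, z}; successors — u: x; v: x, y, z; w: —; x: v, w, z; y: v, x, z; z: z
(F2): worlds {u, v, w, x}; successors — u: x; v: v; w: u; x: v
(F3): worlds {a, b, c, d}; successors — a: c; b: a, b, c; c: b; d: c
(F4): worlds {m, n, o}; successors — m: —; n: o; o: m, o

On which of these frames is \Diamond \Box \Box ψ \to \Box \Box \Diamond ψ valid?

Frame correspondent (Sahlqvist): \forall x \forall y \forall z ((xRy \wedge x R^2 z) \to \exists w (y R^2 w \wedge zRw)) — i.e. a generalized confluence (Geach) condition.
(F1): fails — uRx, uR²w but no t with xR²t and wRt.
(F2): holds.
(F3): fails — bRa, bR²a but no w with aR²w and aRw.
(F4): fails — nRo, nR²m but no w with oR²w and mRw.

(F2)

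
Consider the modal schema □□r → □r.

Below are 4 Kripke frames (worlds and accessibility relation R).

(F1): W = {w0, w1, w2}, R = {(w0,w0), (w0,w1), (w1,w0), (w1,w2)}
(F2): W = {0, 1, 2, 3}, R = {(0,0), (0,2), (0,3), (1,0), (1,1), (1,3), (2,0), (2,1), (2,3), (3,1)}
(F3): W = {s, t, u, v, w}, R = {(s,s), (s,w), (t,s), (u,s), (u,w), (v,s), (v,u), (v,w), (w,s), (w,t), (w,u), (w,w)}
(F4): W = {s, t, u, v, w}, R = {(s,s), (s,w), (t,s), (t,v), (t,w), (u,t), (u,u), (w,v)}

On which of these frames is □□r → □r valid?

This is the axiom for density; its first-order frame correspondent is ∀x ∀y (Rxy → ∃z (Rxz ∧ Rzy)).
(F1): fails — Rw1w2 but no z with Rw1z and Rzw2.
(F2): condition met.
(F3): condition met.
(F4): fails — Rwv but no z with Rwz and Rzv.

(F2), (F3)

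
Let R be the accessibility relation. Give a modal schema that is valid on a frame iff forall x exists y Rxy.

□ψ → ◇ψ

The condition is seriality. The D schema □ψ → ◇ψ defines it.
Suppose □ψ→◇ψ is valid. At any x set V(ψ)=W. Then □ψ at x, so ◇ψ at x, so x has a successor.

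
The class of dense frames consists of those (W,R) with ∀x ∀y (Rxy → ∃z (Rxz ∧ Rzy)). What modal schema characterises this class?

This is density; the standard corresponding axiom is C4: □□q → □q.
Suppose □□q→□q is valid. Take Rxy and set V(q)={w : xR²w}. Then □□q at x, so □q at x, so q at y, i.e. ∃z(Rxz∧Rzy).

□□q → □q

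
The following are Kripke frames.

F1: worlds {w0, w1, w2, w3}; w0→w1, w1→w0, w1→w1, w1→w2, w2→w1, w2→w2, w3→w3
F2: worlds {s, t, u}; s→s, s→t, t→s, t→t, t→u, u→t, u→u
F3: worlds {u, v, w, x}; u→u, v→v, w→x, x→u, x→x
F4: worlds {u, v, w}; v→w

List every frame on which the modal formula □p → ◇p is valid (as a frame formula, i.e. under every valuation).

F1, F2, F3

The schema corresponds to seriality: ∀x ∃y Rxy.
F1: condition met.
F2: condition met.
F3: condition met.
F4: fails — world u has no successor.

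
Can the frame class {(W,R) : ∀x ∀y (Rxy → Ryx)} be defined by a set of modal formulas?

Yes, by p → □◇p

Yes: it is symmetry, defined by the B schema p → □◇p.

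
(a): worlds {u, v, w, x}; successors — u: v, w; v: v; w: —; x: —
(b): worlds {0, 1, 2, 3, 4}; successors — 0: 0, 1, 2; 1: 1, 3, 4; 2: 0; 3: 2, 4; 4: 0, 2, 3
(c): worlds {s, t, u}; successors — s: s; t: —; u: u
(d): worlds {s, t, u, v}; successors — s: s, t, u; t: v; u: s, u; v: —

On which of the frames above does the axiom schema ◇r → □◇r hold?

The schema corresponds to the Euclidean property: ∀x ∀y ∀z (Rxy ∧ Rxz → Ryz).
(a): fails — Ruv and Ruw but not Rvw.
(b): fails — R02 and R02 but not R22.
(c): satisfies the condition.
(d): fails — Rsu and Rst but not Rut.

(c)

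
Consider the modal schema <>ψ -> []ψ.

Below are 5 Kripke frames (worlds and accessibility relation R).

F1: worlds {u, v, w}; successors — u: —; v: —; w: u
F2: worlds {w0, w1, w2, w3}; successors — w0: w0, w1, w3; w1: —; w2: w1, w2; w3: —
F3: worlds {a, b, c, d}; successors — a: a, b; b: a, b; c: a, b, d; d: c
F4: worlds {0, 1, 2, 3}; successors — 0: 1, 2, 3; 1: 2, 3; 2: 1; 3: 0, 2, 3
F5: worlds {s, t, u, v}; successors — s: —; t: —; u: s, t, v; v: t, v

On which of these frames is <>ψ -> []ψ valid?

F1

Frame correspondent (Sahlqvist): forall x forall y forall z (Rxy & Rxz -> y = z) — i.e. partial functionality.
F1: holds.
F2: fails — w0 sees both w0 and w1.
F3: fails — a sees both a and b.
F4: fails — 0 sees both 1 and 2.
F5: fails — u sees both s and t.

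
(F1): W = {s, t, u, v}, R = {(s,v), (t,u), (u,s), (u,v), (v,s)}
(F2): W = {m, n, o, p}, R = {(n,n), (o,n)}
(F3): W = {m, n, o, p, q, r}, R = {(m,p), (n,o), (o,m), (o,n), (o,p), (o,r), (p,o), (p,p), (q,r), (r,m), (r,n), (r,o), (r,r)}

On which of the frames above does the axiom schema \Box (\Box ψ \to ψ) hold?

(F2)

Frame correspondent (Sahlqvist): \forall x \forall y (Rxy \to Ryy) — i.e. shift-reflexivity.
(F1): fails — Ruv but not Rvv.
(F2): ✓.
(F3): fails — Rom but not Rmm.
Valid on: (F2).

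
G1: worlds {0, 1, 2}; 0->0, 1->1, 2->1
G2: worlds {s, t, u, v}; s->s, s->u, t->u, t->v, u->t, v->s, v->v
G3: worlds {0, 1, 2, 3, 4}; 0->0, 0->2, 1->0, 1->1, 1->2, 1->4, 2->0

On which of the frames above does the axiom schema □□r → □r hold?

G1, G3

The schema corresponds to density: ∀x ∀y (Rxy → ∃z (Rxz ∧ Rzy)).
G1: satisfies the condition.
G2: fails — Rut but no z with Ruz and Rzt.
G3: satisfies the condition.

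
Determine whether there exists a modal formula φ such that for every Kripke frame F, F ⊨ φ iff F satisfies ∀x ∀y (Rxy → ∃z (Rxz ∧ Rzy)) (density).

Definable; □□p → □p defines it

The condition is density. A defining modal formula is □□p → □p.
Suppose □□p→□p is valid. Take Rxy and set V(p)={w : xR²w}. Then □□p at x, so □p at x, so p at y, i.e. ∃z(Rxz∧Rzy).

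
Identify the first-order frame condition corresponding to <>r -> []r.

This schema is the CD axiom.
Its frame correspondent is partial functionality — forall x forall y forall z (Rxy & Rxz -> y = z).

partial functionality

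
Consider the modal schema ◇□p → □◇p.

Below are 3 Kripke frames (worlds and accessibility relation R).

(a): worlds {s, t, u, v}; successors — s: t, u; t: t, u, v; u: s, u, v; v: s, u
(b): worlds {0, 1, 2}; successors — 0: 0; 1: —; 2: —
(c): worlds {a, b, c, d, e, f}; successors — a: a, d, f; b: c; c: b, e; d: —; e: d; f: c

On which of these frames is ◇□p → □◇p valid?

(a), (b)

Frame correspondent (Sahlqvist): ∀x ∀y ∀z (Rxy ∧ Rxz → ∃w (Ryw ∧ Rzw)) — i.e. convergence.
(a): ✓.
(b): ✓.
(c): fails — Raa and Rad but a and d have no common successor.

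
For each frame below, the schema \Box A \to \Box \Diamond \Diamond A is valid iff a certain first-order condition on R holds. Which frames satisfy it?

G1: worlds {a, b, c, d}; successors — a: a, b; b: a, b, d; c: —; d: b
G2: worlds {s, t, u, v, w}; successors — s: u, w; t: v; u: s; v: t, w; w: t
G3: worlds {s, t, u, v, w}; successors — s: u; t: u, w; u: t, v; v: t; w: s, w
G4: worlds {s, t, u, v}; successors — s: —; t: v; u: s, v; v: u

This is the axiom for a generalized confluence (Geach) condition; its first-order frame correspondent is \forall x \forall z (xRz \to \exists w (xRw \wedge z R^2 w)).
G1: satisfies the condition.
G2: fails — sRw but no w* with sRw* and wR²w*.
G3: fails — uRv but no w* with uRw* and vR²w*.
G4: fails — uRs but no w with uRw and sR²w.
Valid on: G1.

G1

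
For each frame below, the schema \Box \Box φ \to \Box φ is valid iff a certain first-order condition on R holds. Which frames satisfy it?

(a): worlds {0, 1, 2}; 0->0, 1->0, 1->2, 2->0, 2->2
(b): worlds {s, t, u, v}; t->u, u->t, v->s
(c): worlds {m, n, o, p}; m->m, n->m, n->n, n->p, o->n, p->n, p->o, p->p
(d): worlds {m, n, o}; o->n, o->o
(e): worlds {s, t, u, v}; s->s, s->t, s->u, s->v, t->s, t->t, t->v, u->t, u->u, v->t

The schema corresponds to density: \forall x \forall y (Rxy \to \exists z (Rxz \wedge Rzy)).
(a): condition met.
(b): fails — Rtu but no z with Rtz and Rzu.
(c): condition met.
(d): condition met.
(e): condition met.
Valid on: (a), (c), (d), (e).

(a), (c), (d), (e)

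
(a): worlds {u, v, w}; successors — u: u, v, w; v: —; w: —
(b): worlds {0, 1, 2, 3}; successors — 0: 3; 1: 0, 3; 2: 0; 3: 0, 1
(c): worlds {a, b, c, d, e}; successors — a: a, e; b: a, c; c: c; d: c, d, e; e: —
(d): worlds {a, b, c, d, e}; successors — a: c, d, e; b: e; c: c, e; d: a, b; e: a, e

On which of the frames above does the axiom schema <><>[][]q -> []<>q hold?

(d)

This is the axiom for a generalized confluence (Geach) condition; its first-order frame correspondent is forall x forall y forall z ((x R^2 y & xRz) -> exists w (y R^2 w & zRw)).
(a): fails — uR²u, uRv but no t with uR²t and vRt.
(b): fails — 1R²0, 1R0 but no w with 0R²w and 0Rw.
(c): fails — aR²a, aRe but no w with aR²w and eRw.
(d): ✓.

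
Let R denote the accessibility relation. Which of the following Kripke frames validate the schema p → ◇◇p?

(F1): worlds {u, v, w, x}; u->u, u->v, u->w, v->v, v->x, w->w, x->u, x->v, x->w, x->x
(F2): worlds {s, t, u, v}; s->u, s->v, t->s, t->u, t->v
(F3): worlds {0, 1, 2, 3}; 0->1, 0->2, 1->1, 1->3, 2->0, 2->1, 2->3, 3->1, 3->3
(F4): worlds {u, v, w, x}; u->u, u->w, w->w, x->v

The schema corresponds to a generalized confluence (Geach) condition: ∀x ∃w (x = w ∧ xR²w).
(F1): holds.
(F2): fails — at s but no w with s=w and sR²w.
(F3): holds.
(F4): fails — at v but no t with v=t and vR²t.

(F1), (F3)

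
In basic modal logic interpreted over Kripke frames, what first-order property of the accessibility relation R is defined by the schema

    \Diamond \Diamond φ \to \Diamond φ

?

This is frame-equivalent to □φ → □□φ (substitute ¬φ for φ and contrapose).
Suppose □φ→□□φ is valid. Take Rxy, Ryz and set V(φ)={w : Rxw}. Then □φ at x, so □□φ at x, so □φ at y, so φ at z, i.e. Rxz.
Conversely, on a frame with transitivity the schema holds at every world under every valuation.
So the correspondent is transitivity.

transitivity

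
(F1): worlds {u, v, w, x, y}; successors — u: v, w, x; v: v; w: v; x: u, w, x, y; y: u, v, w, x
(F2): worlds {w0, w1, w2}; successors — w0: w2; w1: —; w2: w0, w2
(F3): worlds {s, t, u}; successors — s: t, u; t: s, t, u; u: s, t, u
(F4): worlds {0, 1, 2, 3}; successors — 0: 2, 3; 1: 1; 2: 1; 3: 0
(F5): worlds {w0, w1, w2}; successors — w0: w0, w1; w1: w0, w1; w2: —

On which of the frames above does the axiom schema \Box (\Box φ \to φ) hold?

Frame correspondent (Sahlqvist): \forall x \forall y (Rxy \to Ryy) — i.e. shift-reflexivity.
(F1): fails — Rxw but not Rww.
(F2): fails — Rw2w0 but not Rw0w0.
(F3): fails — Rus but not Rss.
(F4): fails — R02 but not R22.
(F5): condition met.
Valid on: (F5).

(F5)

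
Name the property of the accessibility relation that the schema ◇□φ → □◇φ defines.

convergence: ∀x ∀y ∀z (Rxy ∧ Rxz → ∃w (Ryw ∧ Rzw))

Suppose ◇□φ→□◇φ is valid. Take Rxy, Rxz and set V(φ)={w : Ryw}. Then □φ at y so ◇□φ at x, so □◇φ at x, so ◇φ at z, giving w with Rzw and Ryw.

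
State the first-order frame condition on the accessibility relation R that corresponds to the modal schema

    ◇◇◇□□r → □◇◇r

This is a Sahlqvist (Geach-type) schema ◇^3□^2r → □^1◇^2r.
Minimal-valuation argument: fix x; take any y with xR^3y and any z with xR^1z. Set V(r) to the set of worlds R-reachable from y in exactly 2 steps. Then □^2r holds at y, so the antecedent holds at x; validity forces ◇^2r at z, giving a w with zR^2w and yR^2w.
First-order correspondent: ∀x ∀y ∀z ((xR³y ∧ xRz) → ∃w (yR²w ∧ zR²w)).

∀x ∀y ∀z ((xR³y ∧ xRz) → ∃w (yR²w ∧ zR²w))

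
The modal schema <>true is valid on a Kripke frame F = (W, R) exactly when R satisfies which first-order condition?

seriality

◇⊤ holds at w iff w has a successor, so frame-validity of ◇⊤ is exactly seriality. Equivalently via □A → ◇A:
Suppose □A→◇A is valid. At any x set V(A)=W. Then □A at x, so ◇A at x, so x has a successor.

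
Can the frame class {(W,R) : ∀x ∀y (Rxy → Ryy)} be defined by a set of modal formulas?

Yes, by □(□p → p)

Yes: it is shift-reflexivity, defined by the T□ schema □(□p → p).
Suppose □(□p→p) is valid. Take Rxy and set V(p)={w : Ryw}. Then at y, □p holds; since □(□p→p) at x, □p→p at y, so p at y, i.e. Ryy.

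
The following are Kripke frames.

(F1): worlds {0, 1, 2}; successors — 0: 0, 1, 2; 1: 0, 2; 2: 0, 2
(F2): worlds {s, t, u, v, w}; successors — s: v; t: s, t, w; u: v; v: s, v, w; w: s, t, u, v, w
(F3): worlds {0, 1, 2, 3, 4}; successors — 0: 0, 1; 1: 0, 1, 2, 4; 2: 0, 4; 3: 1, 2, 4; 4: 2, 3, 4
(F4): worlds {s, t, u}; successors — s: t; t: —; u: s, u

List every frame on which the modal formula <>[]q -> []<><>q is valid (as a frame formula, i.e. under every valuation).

Frame correspondent (Sahlqvist): forall x forall y forall z ((xRy & xRz) -> exists w (yRw & z R^2 w)) — i.e. a generalized confluence (Geach) condition.
(F1): satisfies the condition.
(F2): satisfies the condition.
(F3): satisfies the condition.
(F4): fails — sRt, sRt but no w with tRw and tR²w.
Valid on: (F1), (F2), (F3).

(F1), (F2), (F3)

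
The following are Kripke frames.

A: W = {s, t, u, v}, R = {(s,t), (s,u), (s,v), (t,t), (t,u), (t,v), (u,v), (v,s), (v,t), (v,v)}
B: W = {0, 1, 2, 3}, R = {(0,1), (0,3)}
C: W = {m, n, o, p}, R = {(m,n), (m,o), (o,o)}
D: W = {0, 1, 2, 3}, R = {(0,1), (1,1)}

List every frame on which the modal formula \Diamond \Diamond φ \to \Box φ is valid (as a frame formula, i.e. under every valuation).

This is the axiom for a generalized confluence (Geach) condition; its first-order frame correspondent is \forall x \forall y \forall z ((x R^2 y \wedge xRz) \to \exists w (y = w \wedge z = w)).
A: fails — sR²s, sRt but s ≠ t.
B: satisfies the condition.
C: fails — mR²o, mRn but o ≠ n.
D: satisfies the condition.

B, D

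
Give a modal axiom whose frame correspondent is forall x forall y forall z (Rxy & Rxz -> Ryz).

◇p → □◇p

A defining formula is ◇p → □◇p (the 5 axiom).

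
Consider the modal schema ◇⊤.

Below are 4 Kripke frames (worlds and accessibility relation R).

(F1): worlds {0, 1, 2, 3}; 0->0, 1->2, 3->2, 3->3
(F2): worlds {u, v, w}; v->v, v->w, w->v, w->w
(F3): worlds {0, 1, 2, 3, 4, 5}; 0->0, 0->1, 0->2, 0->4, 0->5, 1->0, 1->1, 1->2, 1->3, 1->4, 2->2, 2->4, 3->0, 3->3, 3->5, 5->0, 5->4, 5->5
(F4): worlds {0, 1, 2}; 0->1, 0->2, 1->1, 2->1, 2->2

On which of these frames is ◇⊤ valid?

(F4)

Frame correspondent (Sahlqvist): ∀x ∃y Rxy — i.e. seriality.
(F1): fails — world 2 has no successor.
(F2): fails — world u has no successor.
(F3): fails — world 4 has no successor.
(F4): holds.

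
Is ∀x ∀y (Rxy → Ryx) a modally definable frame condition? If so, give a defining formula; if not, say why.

Definable; r → □◇r defines it

This is a Sahlqvist condition; the B axiom r → □◇r defines it.
Suppose r→□◇r is valid. Take Rxy and set V(r)={x}. Then r at x, so □◇r at x, so ◇r at y, so some z with Ryz has r; z=x, i.e. Ryx.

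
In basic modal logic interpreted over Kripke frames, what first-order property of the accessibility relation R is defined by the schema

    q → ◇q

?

This is a form of the T axiom.
It corresponds to reflexivity: ∀x Rxx.

reflexivity: ∀x Rxx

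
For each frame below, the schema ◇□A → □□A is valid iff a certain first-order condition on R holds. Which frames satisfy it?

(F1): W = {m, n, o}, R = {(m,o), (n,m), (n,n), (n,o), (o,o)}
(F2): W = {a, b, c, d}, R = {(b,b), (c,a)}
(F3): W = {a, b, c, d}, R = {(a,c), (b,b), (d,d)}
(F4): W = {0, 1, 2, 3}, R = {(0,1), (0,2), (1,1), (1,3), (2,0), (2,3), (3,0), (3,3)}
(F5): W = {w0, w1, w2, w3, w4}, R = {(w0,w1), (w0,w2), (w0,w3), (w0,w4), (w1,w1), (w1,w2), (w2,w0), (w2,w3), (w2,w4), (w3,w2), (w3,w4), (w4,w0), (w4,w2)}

(F2), (F3)

The schema corresponds to a generalized confluence (Geach) condition: ∀x ∀y ∀z ((xRy ∧ xR²z) → ∃w (yRw ∧ z = w)).
(F1): fails — nRm, nR²m but no w with mRw and m=w.
(F2): satisfies the condition.
(F3): satisfies the condition.
(F4): fails — 0R1, 0R²0 but no w with 1Rw and 0=w.
(F5): fails — w0Rw1, w0R²w0 but no w with w1Rw and w0=w.
Valid on: (F2), (F3).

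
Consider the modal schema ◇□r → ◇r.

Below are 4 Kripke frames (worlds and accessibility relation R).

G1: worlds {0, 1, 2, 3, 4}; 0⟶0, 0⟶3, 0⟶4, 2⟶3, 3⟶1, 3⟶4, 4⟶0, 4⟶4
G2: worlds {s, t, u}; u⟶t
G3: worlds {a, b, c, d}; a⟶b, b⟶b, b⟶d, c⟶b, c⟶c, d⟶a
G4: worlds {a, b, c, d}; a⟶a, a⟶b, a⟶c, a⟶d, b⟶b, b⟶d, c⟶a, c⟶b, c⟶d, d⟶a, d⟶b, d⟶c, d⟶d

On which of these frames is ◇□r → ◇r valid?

This is the axiom for a generalized confluence (Geach) condition; its first-order frame correspondent is ∀x ∀y (xRy → ∃w (yRw ∧ xRw)).
G1: fails — 2R3 but no w with 3Rw and 2Rw.
G2: fails — uRt but no w with tRw and uRw.
G3: fails — bRd but no w with dRw and bRw.
G4: holds.
Valid on: G4.

G4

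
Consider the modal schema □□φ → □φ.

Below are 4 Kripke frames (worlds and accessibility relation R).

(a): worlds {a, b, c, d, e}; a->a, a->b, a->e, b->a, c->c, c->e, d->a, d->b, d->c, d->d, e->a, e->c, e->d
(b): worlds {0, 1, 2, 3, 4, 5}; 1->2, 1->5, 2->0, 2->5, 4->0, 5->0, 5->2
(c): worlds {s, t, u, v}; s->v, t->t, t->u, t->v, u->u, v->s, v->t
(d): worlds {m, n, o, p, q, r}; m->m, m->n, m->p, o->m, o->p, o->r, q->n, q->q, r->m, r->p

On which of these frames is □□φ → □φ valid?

(a)

Frame correspondent (Sahlqvist): ∀x ∀y (Rxy → ∃z (Rxz ∧ Rzy)) — i.e. density.
(a): satisfies the condition.
(b): fails — R25 but no z with R2z and Rz5.
(c): fails — Rvs but no z with Rvz and Rzs.
(d): fails — Ror but no z with Roz and Rzr.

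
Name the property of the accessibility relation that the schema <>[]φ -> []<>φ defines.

convergence: forall x forall y forall z (Rxy & Rxz -> exists w (Ryw & Rzw))

Suppose ◇□φ→□◇φ is valid. Take Rxy, Rxz and set V(φ)={w : Ryw}. Then □φ at y so ◇□φ at x, so □◇φ at x, so ◇φ at z, giving w with Rzw and Ryw.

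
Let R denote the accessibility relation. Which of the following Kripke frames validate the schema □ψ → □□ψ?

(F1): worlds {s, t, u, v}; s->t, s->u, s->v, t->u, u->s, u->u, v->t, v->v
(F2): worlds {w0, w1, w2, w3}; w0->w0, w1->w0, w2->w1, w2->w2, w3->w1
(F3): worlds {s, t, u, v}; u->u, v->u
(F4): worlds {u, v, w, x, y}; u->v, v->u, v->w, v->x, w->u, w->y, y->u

(F3)

Frame correspondent (Sahlqvist): ∀x ∀y ∀z (Rxy ∧ Ryz → Rxz) — i.e. transitivity.
(F1): fails — Rus and Rsv but not Ruv.
(F2): fails — Rw3w1 and Rw1w0 but not Rw3w0.
(F3): ✓.
(F4): fails — Ruv and Rvw but not Ruw.
Valid on: (F3).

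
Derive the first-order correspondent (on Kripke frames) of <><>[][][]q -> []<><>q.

This is a Sahlqvist (Geach-type) schema ◇^2□^3q → □^1◇^2q.
Minimal-valuation argument: fix x; take any y with xR^2y and any z with xR^1z. Set V(q) to the set of worlds R-reachable from y in exactly 3 steps. Then □^3q holds at y, so the antecedent holds at x; validity forces ◇^2q at z, giving a w with zR^2w and yR^3w.
First-order correspondent: forall x forall y forall z ((x R^2 y & xRz) -> exists w (y R^3 w & z R^2 w)).

forall x forall y forall z ((x R^2 y & xRz) -> exists w (y R^3 w & z R^2 w))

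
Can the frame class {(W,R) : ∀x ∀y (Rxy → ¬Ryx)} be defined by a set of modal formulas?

If a class were modally definable it would be closed under surjective bounded morphisms (Goldblatt–Thomason).
The 4-cycle (worlds s,t,u,v with s→t→u→v→s) is asymmetric. Mapping every world to a single reflexive point • is a surjective bounded morphism, and the reflexive point is not asymmetric (R•• but asymmetry requires ¬R••).
So no modal formula (or set of formulas) defines exactly the asymmetric frames.

No — not modally definable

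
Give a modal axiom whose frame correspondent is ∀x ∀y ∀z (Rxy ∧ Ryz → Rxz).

This is transitivity; the standard corresponding axiom is 4: □s → □□s.

□s → □□s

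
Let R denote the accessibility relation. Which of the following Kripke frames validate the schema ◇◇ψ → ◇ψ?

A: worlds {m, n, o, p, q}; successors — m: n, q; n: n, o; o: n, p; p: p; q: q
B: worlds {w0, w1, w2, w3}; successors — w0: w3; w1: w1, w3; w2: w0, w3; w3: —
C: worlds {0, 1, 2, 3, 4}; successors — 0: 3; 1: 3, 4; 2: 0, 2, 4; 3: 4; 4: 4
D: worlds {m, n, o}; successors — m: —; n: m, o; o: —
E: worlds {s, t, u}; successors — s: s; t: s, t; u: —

The schema corresponds to a generalized confluence (Geach) condition: ∀x ∀y (xR²y → ∃w (y = w ∧ xRw)).
A: fails — mR²o but no w with o=w and mRw.
B: ✓.
C: fails — 0R²4 but no w with 4=w and 0Rw.
D: ✓.
E: ✓.

B, D, E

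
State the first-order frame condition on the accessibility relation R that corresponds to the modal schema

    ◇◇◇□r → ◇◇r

∀x ∀y (xR³y → ∃w (yRw ∧ xR²w))

This is a Sahlqvist (Geach-type) schema ◇^3□^1r → □^0◇^2r.
Minimal-valuation argument: fix x; take any y with xR^3y and any z with xR^0z. Set V(r) to the set of worlds R-reachable from y in exactly 1 step. Then □^1r holds at y, so the antecedent holds at x; validity forces ◇^2r at z, giving a w with zR^2w and yR^1w.
First-order correspondent: ∀x ∀y (xR³y → ∃w (yRw ∧ xR²w)).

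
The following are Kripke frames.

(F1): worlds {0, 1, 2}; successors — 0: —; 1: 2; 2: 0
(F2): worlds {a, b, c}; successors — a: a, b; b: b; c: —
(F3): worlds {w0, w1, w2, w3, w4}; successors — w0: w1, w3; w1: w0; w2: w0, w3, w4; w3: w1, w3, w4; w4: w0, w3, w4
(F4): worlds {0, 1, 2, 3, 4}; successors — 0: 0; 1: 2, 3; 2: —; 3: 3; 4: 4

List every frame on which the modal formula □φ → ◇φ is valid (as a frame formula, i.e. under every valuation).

Frame correspondent (Sahlqvist): ∀x ∃y Rxy — i.e. seriality.
(F1): fails — world 0 has no successor.
(F2): fails — world c has no successor.
(F3): satisfies the condition.
(F4): fails — world 2 has no successor.

(F3)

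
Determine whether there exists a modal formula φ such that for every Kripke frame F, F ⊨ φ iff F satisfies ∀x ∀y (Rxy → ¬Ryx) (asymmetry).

No — not modally definable

Any modally definable frame class is closed under surjective bounded morphisms.
The 5-cycle (worlds 0,1,2,3,4 with 0→1→2→3→4→0) is asymmetric. Mapping every world to a single reflexive point • is a surjective bounded morphism, and the reflexive point is not asymmetric (R•• but asymmetry requires ¬R••).
So no modal formula (or set of formulas) defines exactly the asymmetric frames.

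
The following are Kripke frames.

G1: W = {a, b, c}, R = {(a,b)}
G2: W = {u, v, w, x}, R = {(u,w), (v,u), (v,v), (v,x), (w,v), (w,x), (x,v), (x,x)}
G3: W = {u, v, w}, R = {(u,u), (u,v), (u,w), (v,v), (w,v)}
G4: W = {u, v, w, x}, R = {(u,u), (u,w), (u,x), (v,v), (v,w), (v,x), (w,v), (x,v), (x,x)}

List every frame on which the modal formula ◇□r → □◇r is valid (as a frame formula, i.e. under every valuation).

G3

Frame correspondent (Sahlqvist): ∀x ∀y ∀z (Rxy ∧ Rxz → ∃w (Ryw ∧ Rzw)) — i.e. convergence.
G1: fails — Rab and Rab but b and b have no common successor.
G2: fails — Rvv and Rvu but v and u have no common successor.
G3: holds.
G4: fails — Ruw and Ruu but w and u have no common successor.
Valid on: G3.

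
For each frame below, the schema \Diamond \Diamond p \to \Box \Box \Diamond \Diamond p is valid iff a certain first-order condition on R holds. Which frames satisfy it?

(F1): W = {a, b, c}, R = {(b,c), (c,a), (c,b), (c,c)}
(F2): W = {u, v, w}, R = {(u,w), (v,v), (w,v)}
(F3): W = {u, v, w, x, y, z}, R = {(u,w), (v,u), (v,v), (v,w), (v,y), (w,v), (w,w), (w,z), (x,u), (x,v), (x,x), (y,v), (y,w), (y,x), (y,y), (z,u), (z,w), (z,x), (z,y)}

This is the axiom for a generalized confluence (Geach) condition; its first-order frame correspondent is \forall x \forall y \forall z ((x R^2 y \wedge x R^2 z) \to \exists w (y = w \wedge z R^2 w)).
(F1): fails — bR²a, bR²a but no w with a=w and aR²w.
(F2): satisfies the condition.
(F3): fails — vR²u, vR²u but no t with u=t and uR²t.

(F2)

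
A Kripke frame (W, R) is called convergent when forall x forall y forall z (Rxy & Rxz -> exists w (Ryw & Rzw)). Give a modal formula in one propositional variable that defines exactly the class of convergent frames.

This is convergence; the standard corresponding axiom is .2: ◇□r → □◇r.
Suppose ◇□r→□◇r is valid. Take Rxy, Rxz and set V(r)={w : Ryw}. Then □r at y so ◇□r at x, so □◇r at x, so ◇r at z, giving w with Rzw and Ryw.

◇□r → □◇r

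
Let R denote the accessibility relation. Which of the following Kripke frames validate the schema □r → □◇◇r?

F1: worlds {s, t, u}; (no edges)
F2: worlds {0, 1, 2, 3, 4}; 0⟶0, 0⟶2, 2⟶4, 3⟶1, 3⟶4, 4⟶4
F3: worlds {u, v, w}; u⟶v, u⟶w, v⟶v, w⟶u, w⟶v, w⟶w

The schema corresponds to a generalized confluence (Geach) condition: ∀x ∀z (xRz → ∃w (xRw ∧ zR²w)).
F1: holds.
F2: fails — 0R2 but no w with 0Rw and 2R²w.
F3: holds.

F1, F3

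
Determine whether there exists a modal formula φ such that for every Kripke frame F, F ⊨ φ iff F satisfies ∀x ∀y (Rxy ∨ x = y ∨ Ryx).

No

If a class were modally definable it would be closed under disjoint unions (Goldblatt–Thomason).
Take 4 disjoint single-world reflexive frames: each is trivially connected, but their disjoint union has 4 worlds with no edge between distinct components, so it is not connected.
Hence connectedness of R is not modally definable.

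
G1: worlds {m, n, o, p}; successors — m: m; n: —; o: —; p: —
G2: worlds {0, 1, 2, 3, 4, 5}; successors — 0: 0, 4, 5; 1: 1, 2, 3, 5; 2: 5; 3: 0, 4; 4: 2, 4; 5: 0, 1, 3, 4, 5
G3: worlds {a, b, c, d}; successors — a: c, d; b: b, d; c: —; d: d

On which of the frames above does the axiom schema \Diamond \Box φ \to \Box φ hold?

The schema corresponds to the Euclidean property: \forall x \forall y \forall z (Rxy \wedge Rxz \to Ryz).
G1: satisfies the condition.
G2: fails — R04 and R00 but not R40.
G3: fails — Rac and Rac but not Rcc.

G1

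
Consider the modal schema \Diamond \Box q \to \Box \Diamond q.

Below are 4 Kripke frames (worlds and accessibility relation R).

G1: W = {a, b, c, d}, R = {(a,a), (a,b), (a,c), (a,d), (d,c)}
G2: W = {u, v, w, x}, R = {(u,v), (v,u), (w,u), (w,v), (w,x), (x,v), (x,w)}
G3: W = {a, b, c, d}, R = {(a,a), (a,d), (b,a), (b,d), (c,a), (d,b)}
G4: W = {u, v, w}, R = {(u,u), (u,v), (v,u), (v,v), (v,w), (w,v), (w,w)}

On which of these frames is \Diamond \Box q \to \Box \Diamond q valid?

Frame correspondent (Sahlqvist): \forall x \forall y \forall z (Rxy \wedge Rxz \to \exists w (Ryw \wedge Rzw)) — i.e. convergence.
G1: fails — Rab and Rab but b and b have no common successor.
G2: fails — Rwu and Rwv but u and v have no common successor.
G3: fails — Raa and Rad but a and d have no common successor.
G4: ✓.
Valid on: G4.

G4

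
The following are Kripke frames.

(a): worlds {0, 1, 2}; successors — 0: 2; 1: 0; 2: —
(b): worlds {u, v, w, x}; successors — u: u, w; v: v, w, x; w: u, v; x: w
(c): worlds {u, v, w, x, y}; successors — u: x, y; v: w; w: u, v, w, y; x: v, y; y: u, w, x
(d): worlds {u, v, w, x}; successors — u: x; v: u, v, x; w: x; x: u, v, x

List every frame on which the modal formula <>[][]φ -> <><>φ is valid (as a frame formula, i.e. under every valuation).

(b), (c), (d)

Frame correspondent (Sahlqvist): forall x forall y (xRy -> exists w (y R^2 w & x R^2 w)) — i.e. a generalized confluence (Geach) condition.
(a): fails — 0R2 but no w with 2R²w and 0R²w.
(b): ✓.
(c): ✓.
(d): ✓.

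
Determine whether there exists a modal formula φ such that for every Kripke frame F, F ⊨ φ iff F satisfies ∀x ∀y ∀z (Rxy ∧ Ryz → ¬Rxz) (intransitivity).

No

Modal frame validity is preserved under surjective bounded morphisms.
The 3-cycle (worlds s,t,u with s→t→u→s) is intransitive. Mapping every world to a single reflexive point • is a surjective bounded morphism; the reflexive point is not intransitive (R••∧R•• but R••).
So no modal formula (or set of formulas) defines exactly the intransitive frames.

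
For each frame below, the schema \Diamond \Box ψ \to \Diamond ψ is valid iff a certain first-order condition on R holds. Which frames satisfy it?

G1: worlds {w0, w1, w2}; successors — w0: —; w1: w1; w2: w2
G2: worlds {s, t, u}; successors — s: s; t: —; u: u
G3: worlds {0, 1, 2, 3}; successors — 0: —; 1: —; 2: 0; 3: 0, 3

The schema corresponds to a generalized confluence (Geach) condition: \forall x \forall y (xRy \to \exists w (yRw \wedge xRw)).
G1: condition met.
G2: condition met.
G3: fails — 2R0 but no w with 0Rw and 2Rw.

G1, G2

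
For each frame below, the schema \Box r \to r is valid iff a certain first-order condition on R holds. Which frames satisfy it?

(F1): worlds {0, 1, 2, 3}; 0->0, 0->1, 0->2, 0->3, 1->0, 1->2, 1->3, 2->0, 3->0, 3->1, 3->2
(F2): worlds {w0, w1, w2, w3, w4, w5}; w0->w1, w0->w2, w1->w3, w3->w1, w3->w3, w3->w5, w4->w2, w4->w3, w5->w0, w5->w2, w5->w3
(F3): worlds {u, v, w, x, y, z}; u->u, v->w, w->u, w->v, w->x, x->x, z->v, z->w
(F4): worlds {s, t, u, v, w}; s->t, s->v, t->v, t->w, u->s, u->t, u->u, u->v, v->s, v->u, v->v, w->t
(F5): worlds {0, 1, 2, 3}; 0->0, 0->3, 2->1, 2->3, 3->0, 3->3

none

This is the axiom for reflexivity; its first-order frame correspondent is \forall x Rxx.
(F1): fails — world 1 does not see itself.
(F2): fails — world w0 does not see itself.
(F3): fails — world v does not see itself.
(F4): fails — world s does not see itself.
(F5): fails — world 1 does not see itself.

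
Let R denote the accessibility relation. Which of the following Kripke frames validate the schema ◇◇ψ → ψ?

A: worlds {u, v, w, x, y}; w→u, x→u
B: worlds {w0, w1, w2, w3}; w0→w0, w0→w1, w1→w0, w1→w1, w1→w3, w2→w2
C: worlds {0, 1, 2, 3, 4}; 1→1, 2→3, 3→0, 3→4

The schema corresponds to a generalized confluence (Geach) condition: ∀x ∀y (xR²y → ∃w (y = w ∧ x = w)).
A: satisfies the condition.
B: fails — w0R²w1 but w1 ≠ w0.
C: fails — 2R²0 but 0 ≠ 2.
Valid on: A.

A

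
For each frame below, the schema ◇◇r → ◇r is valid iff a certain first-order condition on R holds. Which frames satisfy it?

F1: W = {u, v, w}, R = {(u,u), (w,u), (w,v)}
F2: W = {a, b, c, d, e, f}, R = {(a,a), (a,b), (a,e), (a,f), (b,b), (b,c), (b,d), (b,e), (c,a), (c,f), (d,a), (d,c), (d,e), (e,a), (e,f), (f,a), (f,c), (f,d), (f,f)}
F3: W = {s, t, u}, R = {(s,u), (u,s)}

F1

The schema corresponds to transitivity: ∀x ∀y ∀z (Rxy ∧ Ryz → Rxz).
F1: holds.
F2: fails — Rab and Rbd but not Rad.
F3: fails — Rsu and Rus but not Rss.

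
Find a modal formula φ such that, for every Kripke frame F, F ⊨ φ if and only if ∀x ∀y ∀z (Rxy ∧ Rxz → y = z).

◇r → □r

The condition is partial functionality. The CD schema ◇r → □r defines it.
Suppose ◇r→□r is valid. Take Rxy, Rxz and set V(r)={y}. Then ◇r at x, so □r at x, so r at z, i.e. z=y.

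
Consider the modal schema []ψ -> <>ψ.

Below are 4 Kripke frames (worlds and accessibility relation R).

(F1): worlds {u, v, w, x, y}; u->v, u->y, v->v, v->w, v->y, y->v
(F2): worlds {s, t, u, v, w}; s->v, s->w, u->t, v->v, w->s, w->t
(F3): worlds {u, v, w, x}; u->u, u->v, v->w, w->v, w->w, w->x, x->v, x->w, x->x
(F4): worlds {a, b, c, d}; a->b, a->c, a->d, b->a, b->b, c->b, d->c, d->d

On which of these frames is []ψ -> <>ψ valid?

This is the axiom for seriality; its first-order frame correspondent is forall x exists y Rxy.
(F1): fails — world w has no successor.
(F2): fails — world t has no successor.
(F3): holds.
(F4): holds.

(F3), (F4)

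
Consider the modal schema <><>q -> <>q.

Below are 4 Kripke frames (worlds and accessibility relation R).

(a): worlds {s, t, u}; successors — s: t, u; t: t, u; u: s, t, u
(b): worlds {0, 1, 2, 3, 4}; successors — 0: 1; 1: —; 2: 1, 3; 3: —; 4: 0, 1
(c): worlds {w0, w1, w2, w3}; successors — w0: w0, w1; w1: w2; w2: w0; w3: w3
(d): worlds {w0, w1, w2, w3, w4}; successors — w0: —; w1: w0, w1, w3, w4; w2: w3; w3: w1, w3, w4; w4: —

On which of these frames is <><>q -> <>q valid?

Frame correspondent (Sahlqvist): forall x forall y forall z (Rxy & Ryz -> Rxz) — i.e. transitivity.
(a): fails — Rtu and Rus but not Rts.
(b): satisfies the condition.
(c): fails — Rw1w2 and Rw2w0 but not Rw1w0.
(d): fails — Rw3w1 and Rw1w0 but not Rw3w0.
Valid on: (b).

(b)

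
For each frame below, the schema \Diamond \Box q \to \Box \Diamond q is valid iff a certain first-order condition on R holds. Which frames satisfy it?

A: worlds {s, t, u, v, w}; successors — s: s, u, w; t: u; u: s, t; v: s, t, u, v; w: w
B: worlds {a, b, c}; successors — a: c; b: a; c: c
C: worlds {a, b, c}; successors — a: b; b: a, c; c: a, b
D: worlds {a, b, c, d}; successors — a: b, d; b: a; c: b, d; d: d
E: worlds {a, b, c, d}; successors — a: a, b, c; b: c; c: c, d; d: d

B, E

The schema corresponds to convergence: \forall x \forall y \forall z (Rxy \wedge Rxz \to \exists w (Ryw \wedge Rzw)).
A: fails — Rsw and Rsu but w and u have no common successor.
B: holds.
C: fails — Rcb and Rca but b and a have no common successor.
D: fails — Rab and Rad but b and d have no common successor.
E: holds.
Valid on: B, E.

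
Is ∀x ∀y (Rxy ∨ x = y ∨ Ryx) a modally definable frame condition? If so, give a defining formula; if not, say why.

Not definable by any modal formula

Modal frame validity is preserved under disjoint unions.
Take 4 disjoint single-world reflexive frames: each is trivially connected, but their disjoint union has 4 worlds with no edge between distinct components, so it is not connected.
So no modal formula (or set of formulas) defines exactly the connected frames.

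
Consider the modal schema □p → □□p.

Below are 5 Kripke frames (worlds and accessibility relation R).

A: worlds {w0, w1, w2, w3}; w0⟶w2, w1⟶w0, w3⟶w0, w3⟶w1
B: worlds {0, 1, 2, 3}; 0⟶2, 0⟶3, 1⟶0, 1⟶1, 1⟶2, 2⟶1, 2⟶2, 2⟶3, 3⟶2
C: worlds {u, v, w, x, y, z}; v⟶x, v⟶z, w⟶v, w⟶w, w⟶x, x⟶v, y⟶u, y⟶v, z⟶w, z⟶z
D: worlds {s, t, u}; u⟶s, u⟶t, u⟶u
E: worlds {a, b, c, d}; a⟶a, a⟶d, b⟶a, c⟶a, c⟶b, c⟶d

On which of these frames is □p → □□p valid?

The schema corresponds to transitivity: ∀x ∀y ∀z (Rxy ∧ Ryz → Rxz).
A: fails — Rw1w0 and Rw0w2 but not Rw1w2.
B: fails — R10 and R03 but not R13.
C: fails — Rvz and Rzw but not Rvw.
D: condition met.
E: fails — Rba and Rad but not Rbd.

D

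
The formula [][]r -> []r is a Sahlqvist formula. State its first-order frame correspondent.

density: forall x forall y (Rxy -> exists z (Rxz & Rzy))

Suppose □□r→□r is valid. Take Rxy and set V(r)={w : xR²w}. Then □□r at x, so □r at x, so r at y, i.e. ∃z(Rxz∧Rzy).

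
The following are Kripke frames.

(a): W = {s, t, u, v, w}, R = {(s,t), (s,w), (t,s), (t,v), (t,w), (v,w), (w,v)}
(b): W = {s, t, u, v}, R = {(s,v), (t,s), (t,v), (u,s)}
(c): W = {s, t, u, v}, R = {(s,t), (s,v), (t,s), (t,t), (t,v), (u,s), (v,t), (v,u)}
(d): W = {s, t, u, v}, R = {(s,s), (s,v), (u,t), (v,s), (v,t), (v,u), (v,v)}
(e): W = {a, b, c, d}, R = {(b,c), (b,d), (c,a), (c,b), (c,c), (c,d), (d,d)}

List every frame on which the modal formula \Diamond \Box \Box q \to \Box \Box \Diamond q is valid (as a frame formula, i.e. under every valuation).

Frame correspondent (Sahlqvist): \forall x \forall y \forall z ((xRy \wedge x R^2 z) \to \exists w (y R^2 w \wedge zRw)) — i.e. a generalized confluence (Geach) condition.
(a): fails — sRw, sR²w but no w* with wR²w* and wRw*.
(b): fails — tRs, tR²v but no w with sR²w and vRw.
(c): holds.
(d): fails — sRs, sR²t but no w with sR²w and tRw.
(e): fails — bRc, bR²a but no w with cR²w and aRw.

(c)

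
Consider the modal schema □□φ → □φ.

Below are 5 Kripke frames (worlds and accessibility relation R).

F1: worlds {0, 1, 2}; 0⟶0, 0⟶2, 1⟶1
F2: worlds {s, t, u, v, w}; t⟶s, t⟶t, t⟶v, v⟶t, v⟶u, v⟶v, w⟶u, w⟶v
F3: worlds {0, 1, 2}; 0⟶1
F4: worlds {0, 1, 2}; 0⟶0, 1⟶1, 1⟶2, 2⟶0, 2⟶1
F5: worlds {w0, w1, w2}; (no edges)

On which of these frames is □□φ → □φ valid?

F1, F2, F4, F5

Frame correspondent (Sahlqvist): ∀x ∀y (Rxy → ∃z (Rxz ∧ Rzy)) — i.e. density.
F1: ✓.
F2: ✓.
F3: fails — R01 but no z with R0z and Rz1.
F4: ✓.
F5: ✓.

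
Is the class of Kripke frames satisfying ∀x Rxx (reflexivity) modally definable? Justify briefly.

Yes — defined by □q → q

This is a Sahlqvist condition; the T axiom □q → q defines it.
Suppose □q→q is valid. At any x set V(q)={w : Rxw}. Then □q holds at x, so q holds at x, i.e. Rxx.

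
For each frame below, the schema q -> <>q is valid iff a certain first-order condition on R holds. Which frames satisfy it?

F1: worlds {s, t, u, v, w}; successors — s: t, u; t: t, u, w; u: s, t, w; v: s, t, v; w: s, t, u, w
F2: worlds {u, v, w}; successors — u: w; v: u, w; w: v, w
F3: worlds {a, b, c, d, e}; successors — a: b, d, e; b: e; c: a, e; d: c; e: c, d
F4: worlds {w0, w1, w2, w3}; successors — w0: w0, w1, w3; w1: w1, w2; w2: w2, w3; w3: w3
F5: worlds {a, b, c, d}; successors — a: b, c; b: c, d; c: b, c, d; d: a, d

F4

This is the axiom for reflexivity; its first-order frame correspondent is forall x Rxx.
F1: fails — world s does not see itself.
F2: fails — world u does not see itself.
F3: fails — world a does not see itself.
F4: condition met.
F5: fails — world a does not see itself.
Valid on: F4.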